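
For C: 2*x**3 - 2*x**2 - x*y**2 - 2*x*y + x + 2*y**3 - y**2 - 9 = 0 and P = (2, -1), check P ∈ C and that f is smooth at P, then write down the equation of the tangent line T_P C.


Tangent line at P: 18*x + 8*y - 28 = 0.

Step 1: f(2, -1) = 0, so P lies on C.
Step 2: partial derivatives
  f_x(x, y) = 6*x**2 - 4*x - y**2 - 2*y + 1, f_y(x, y) = -2*x*y - 2*x + 6*y**2 - 2*y.
  f_x(P) = 18, f_y(P) = 8 (gradient nonzero, so P is smooth).
Step 3: tangent line at P: 18·(x − 2) + 8·(y − -1) = 0.
Expanding: 18*x + 8*y - 28 = 0.


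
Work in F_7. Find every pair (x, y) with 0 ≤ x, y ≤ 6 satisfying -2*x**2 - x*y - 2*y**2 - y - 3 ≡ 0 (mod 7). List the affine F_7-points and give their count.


Affine F_7-points: {(3, 0), (3, 5), (4, 0), (4, 1), (5, 5), (5, 6), (6, 1), (6, 6)}; count = 8.

For each of the 49 pairs (x, y) ∈ F_7², evaluate f(x, y) mod 7. Record the zeros.
  x = 0: [0↦4, 1↦1, 2↦1, 3↦4, 4↦3, 5↦5, 6↦3]  zeros at y ∈ ∅
  x = 1: [0↦2, 1↦5, 2↦4, 3↦6, 4↦4, 5↦5, 6↦2]  zeros at y ∈ ∅
  x = 2: [0↦3, 1↦5, 2↦3, 3↦4, 4↦1, 5↦1, 6↦4]  zeros at y ∈ ∅
  x = 3: [0↦0, 1↦1, 2↦5, 3↦5, 4↦1, 5↦0, 6↦2]  zeros at y ∈ {0, 5}
  x = 4: [0↦0, 1↦0, 2↦3, 3↦2, 4↦4, 5↦2, 6↦3]  zeros at y ∈ {0, 1}
  x = 5: [0↦3, 1↦2, 2↦4, 3↦2, 4↦3, 5↦0, 6↦0]  zeros at y ∈ {5, 6}
  x = 6: [0↦2, 1↦0, 2↦1, 3↦5, 4↦5, 5↦1, 6↦0]  zeros at y ∈ {1, 6}
Collecting zeros: affine points = {(3, 0), (3, 5), (4, 0), (4, 1), (5, 5), (5, 6), (6, 1), (6, 6)}.
Total count |C(F_7)_aff| = 8.


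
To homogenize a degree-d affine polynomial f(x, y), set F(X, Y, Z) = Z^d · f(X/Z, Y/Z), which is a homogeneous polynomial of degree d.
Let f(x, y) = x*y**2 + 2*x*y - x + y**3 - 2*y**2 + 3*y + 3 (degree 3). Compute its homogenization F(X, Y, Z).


F(X, Y, Z) = X*Y**2 + 2*X*Y*Z - X*Z**2 + Y**3 - 2*Y**2*Z + 3*Y*Z**2 + 3*Z**3

deg(f) = 3.
Substitute x = X/Z, y = Y/Z into f, then multiply by Z^3.
  monomial 1·x^1·y^2 ↦ 1·X^1·Y^2·Z^0.
  monomial 2·x^1·y^1 ↦ 2·X^1·Y^1·Z^1.
  monomial -1·x^1·y^0 ↦ -1·X^1·Y^0·Z^2.
  monomial 1·x^0·y^3 ↦ 1·X^0·Y^3·Z^0.
  monomial -2·x^0·y^2 ↦ -2·X^0·Y^2·Z^1.
  monomial 3·x^0·y^1 ↦ 3·X^0·Y^1·Z^2.
  monomial 3·x^0·y^0 ↦ 3·X^0·Y^0·Z^3.
Collecting: F(X, Y, Z) = X*Y**2 + 2*X*Y*Z - X*Z**2 + Y**3 - 2*Y**2*Z + 3*Y*Z**2 + 3*Z**3.


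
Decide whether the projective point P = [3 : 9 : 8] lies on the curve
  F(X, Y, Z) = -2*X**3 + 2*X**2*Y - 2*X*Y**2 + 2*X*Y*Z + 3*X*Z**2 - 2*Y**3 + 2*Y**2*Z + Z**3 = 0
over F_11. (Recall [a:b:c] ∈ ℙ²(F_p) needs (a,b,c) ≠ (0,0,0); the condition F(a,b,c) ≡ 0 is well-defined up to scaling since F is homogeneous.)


F(3,9,8) ≡ 1 (mod 11); P is NOT on the curve.

Evaluate F(3, 9, 8) term-by-term (mod 11).
  -2*X**3 ↦ -2·27·1·1 = -54
  2*X**2*Y ↦ 2·9·9·1 = 162
  -2*X*Y**2 ↦ -2·3·81·1 = -486
  2*X*Y*Z ↦ 2·3·9·8 = 432
  3*X*Z**2 ↦ 3·3·1·64 = 576
  -2*Y**3 ↦ -2·1·729·1 = -1458
  2*Y**2*Z ↦ 2·1·81·8 = 1296
  Z**3 ↦ 1·1·1·512 = 512
Sum: F(3, 9, 8) = (-54) + (162) + (-486) + (432) + (576) + (-1458) + (1296) + (512) = 980.
Reducing mod 11: 980 ≡ 1 (mod 11).
Since F(a, b, c) ≡ 1 ≠ 0 (mod 11), P does NOT lie on the curve.


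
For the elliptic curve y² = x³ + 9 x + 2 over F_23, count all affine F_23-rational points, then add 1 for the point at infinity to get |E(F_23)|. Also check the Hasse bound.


Affine points = {(0, 5), (0, 18), (1, 9), (1, 14), (11, 11), (11, 12), (13, 4), (13, 19), (15, 4), (15, 19), (17, 10), (17, 13), (18, 4), (18, 19)}; affine count = 14; |E(F_23)| = 15.

Discriminant check: Δ ∝ 4a³ + 27b² = 4·9³ + 27·2² = 4·729 + 27·4 ≡ 11 (mod 23). Nonzero ⇒ E is nonsingular.
For each x ∈ F_23, compute rhs = x³ + 9·x + 2 mod 23, then count y ∈ F_23 with y² ≡ rhs.
  x = 0: rhs = 2, matching y values: 5, 18 (2 points).
  x = 1: rhs = 12, matching y values: 9, 14 (2 points).
  x = 2: rhs = 5, matching y values: none (0 points).
  x = 3: rhs = 10, matching y values: none (0 points).
  x = 4: rhs = 10, matching y values: none (0 points).
  x = 5: rhs = 11, matching y values: none (0 points).
  x = 6: rhs = 19, matching y values: none (0 points).
  x = 7: rhs = 17, matching y values: none (0 points).
  x = 8: rhs = 11, matching y values: none (0 points).
  x = 9: rhs = 7, matching y values: none (0 points).
  x = 10: rhs = 11, matching y values: none (0 points).
  x = 11: rhs = 6, matching y values: 11, 12 (2 points).
  x = 12: rhs = 21, matching y values: none (0 points).
  x = 13: rhs = 16, matching y values: 4, 19 (2 points).
  x = 14: rhs = 20, matching y values: none (0 points).
  x = 15: rhs = 16, matching y values: 4, 19 (2 points).
  x = 16: rhs = 10, matching y values: none (0 points).
  x = 17: rhs = 8, matching y values: 10, 13 (2 points).
  x = 18: rhs = 16, matching y values: 4, 19 (2 points).
  x = 19: rhs = 17, matching y values: none (0 points).
  x = 20: rhs = 17, matching y values: none (0 points).
  x = 21: rhs = 22, matching y values: none (0 points).
  x = 22: rhs = 15, matching y values: none (0 points).
Total affine count: 14.
Full point count |E(F_23)| = 14 + 1 = 15.
Hasse bound: |15 − (23+1)| = |-9| = 9 ≤ 2√23 ≈ 9.5917 ✓.


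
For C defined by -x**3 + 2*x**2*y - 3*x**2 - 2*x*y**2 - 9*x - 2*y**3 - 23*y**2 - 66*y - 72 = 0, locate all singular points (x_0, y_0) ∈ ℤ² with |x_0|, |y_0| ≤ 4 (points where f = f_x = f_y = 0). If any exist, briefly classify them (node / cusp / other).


Singular points: {(-3, -3)}; classification: cusp.

Compute partial derivatives:
  f_x = -3*x**2 + 4*x*y - 6*x - 2*y**2 - 9.
  f_y = 2*x**2 - 4*x*y - 6*y**2 - 46*y - 66.
Scan x_0 ∈ {−4, ..., 4}. For each x_0, f_y(x_0, y) is a polynomial in y; find its integer roots y ∈ {−4, ..., 4}, then test f_x and f at those candidates.
  x = -4: f_y(-4, y) = -6*y**2 - 30*y - 34; no integer root y with |y| ≤ 4.
  x = -3: f_y(-3, y) = -6*y**2 - 34*y - 48; vanishes at y ∈ {-3}. (-3, -3): f_x = 0, f = 0 — SINGULAR.
  x = -2: f_y(-2, y) = -6*y**2 - 38*y - 58; no integer root y with |y| ≤ 4.
  x = -1: f_y(-1, y) = -6*y**2 - 42*y - 64; no integer root y with |y| ≤ 4.
  x = 0: f_y(0, y) = -6*y**2 - 46*y - 66; no integer root y with |y| ≤ 4.
  x = 1: f_y(1, y) = -6*y**2 - 50*y - 64; no integer root y with |y| ≤ 4.
  x = 2: f_y(2, y) = -6*y**2 - 54*y - 58; no integer root y with |y| ≤ 4.
  x = 3: f_y(3, y) = -6*y**2 - 58*y - 48; no integer root y with |y| ≤ 4.
  x = 4: f_y(4, y) = -6*y**2 - 62*y - 34; no integer root y with |y| ≤ 4.
Only singular point on the grid: (-3, -3).
Classify: substitute x = -3 + u, y = -3 + v and expand: f = -u**3 + 2*u**2*v - 2*u*v**2 - 2*v**3 + v**2.
No constant or linear terms (consistent with a singular point). Quadratic part: v**2. Cubic part: -u**3 + 2*u**2*v - 2*u*v**2 - 2*v**3.
The quadratic part v**2 is a perfect square, so there is a single (double) tangent line v = 0, i.e. y = -3. Restricting the cubic part to that line (v = 0) leaves -u**3 ≠ 0, so f is not divisible by v and the branch is v² ≈ u**3 to lowest order — this is a cusp.
Classification: cusp.


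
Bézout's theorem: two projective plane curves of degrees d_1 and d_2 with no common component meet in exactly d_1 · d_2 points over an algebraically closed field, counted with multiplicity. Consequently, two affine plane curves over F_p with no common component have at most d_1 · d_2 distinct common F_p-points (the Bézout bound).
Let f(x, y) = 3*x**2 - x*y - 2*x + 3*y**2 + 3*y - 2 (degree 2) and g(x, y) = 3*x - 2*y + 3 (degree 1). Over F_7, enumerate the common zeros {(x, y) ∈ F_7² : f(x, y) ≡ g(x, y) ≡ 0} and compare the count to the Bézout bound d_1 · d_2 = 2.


Common zeros: ∅; count = 0; Bézout bound = 2.

deg(f) = 2, deg(g) = 1, so Bézout bound = 2.
Scan x ∈ F_7. For each x, list the y ∈ F_7 with f(x, y) ≡ 0 and those with g(x, y) ≡ 0 (mod 7); the common zeros in that column are the intersection.
  x = 0: f ≡ 0 at y ∈ ∅; g ≡ 0 at y ∈ {5}; common: ∅.
  x = 1: f ≡ 0 at y ∈ {5, 6}; g ≡ 0 at y ∈ {3}; common: ∅.
  x = 2: f ≡ 0 at y ∈ ∅; g ≡ 0 at y ∈ {1}; common: ∅.
  x = 3: f ≡ 0 at y ∈ ∅; g ≡ 0 at y ∈ {6}; common: ∅.
  x = 4: f ≡ 0 at y ∈ {6}; g ≡ 0 at y ∈ {4}; common: ∅.
  x = 5: f ≡ 0 at y ∈ {0, 3}; g ≡ 0 at y ∈ {2}; common: ∅.
  x = 6: f ≡ 0 at y ∈ {3, 5}; g ≡ 0 at y ∈ {0}; common: ∅.
Collecting: common zeros = ∅, so the count is 0.
Comparison with the Bézout bound: 0 ≤ 2 = deg(f)·deg(g), as expected for curves with no common component (the affine F_7-count falls short of the bound because intersections may lie at infinity, over extension fields, or carry multiplicity).


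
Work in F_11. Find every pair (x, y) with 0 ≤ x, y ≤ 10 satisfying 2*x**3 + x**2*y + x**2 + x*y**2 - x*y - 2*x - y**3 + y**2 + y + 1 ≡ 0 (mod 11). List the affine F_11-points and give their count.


Affine F_11-points: {(0, 7), (0, 9), (1, 8), (2, 1), (3, 3), (4, 1), (5, 5), (6, 2), (7, 5), (8, 3), (9, 3), (10, 2), (10, 10)}; count = 13.

For each of the 121 pairs (x, y) ∈ F_11², evaluate f(x, y) mod 11. Record the zeros.
  x = 0: [0↦1, 1↦2, 2↦10, 3↦8, 4↦1, 5↦5, 6↦3, 7↦0, 8↦1, 9↦0, 10↦2]  zeros at y ∈ {7, 9}
  x = 1: [0↦2, 1↦4, 2↦4, 3↦7, 4↦7, 5↦9, 6↦7, 7↦6, 8↦0, 9↦5, 10↦4]  zeros at y ∈ {8}
  x = 2: [0↦6, 1↦0, 2↦5, 3↦4, 4↦2, 5↦4, 6↦4, 7↦7, 8↦7, 9↦9, 10↦7]  zeros at y ∈ {1}
  x = 3: [0↦3, 1↦2, 2↦3, 3↦0, 4↦9, 5↦2, 6↦6, 7↦4, 8↦1, 9↦2, 10↦1]  zeros at y ∈ {3}
  x = 4: [0↦5, 1↦0, 2↦10, 3↦7, 4↦7, 5↦4, 6↦3, 7↦9, 8↦5, 9↦7, 10↦9]  zeros at y ∈ {1}
  x = 5: [0↦2, 1↦6, 2↦5, 3↦4, 4↦8, 5↦0, 6↦7, 7↦1, 8↦9, 9↦3, 10↦10]  zeros at y ∈ {5}
  x = 6: [0↦6, 1↦10, 2↦0, 3↦3, 4↦2, 5↦2, 6↦8, 7↦3, 8↦3, 9↦2, 10↦5]  zeros at y ∈ {2}
  x = 7: [0↦7, 1↦2, 2↦7, 3↦5, 4↦1, 5↦0, 6↦7, 7↦5, 8↦10, 9↦5, 10↦6]  zeros at y ∈ {5}
  x = 8: [0↦6, 1↦5, 2↦5, 3↦0, 4↦6, 5↦6, 6↦5, 7↦8, 8↦9, 9↦2, 10↦3]  zeros at y ∈ {3}
  x = 9: [0↦4, 1↦9, 2↦6, 3↦0, 4↦7, 5↦10, 6↦3, 7↦2, 8↦1, 9↦5, 10↦8]  zeros at y ∈ {3}
  x = 10: [0↦2, 1↦4, 2↦0, 3↦6, 4↦5, 5↦2, 6↦2, 7↦10, 8↦9, 9↦4, 10↦0]  zeros at y ∈ {2, 10}
Collecting zeros: affine points = {(0, 7), (0, 9), (1, 8), (2, 1), (3, 3), (4, 1), (5, 5), (6, 2), (7, 5), (8, 3), (9, 3), (10, 2), (10, 10)}.
Total count |C(F_11)_aff| = 13.


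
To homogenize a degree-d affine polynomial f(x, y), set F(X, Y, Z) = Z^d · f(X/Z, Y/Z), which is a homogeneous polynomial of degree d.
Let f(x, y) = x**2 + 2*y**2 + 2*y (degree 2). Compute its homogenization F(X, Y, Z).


F(X, Y, Z) = X**2 + 2*Y**2 + 2*Y*Z

deg(f) = 2.
Substitute x = X/Z, y = Y/Z into f, then multiply by Z^2.
  monomial 1·x^2·y^0 ↦ 1·X^2·Y^0·Z^0.
  monomial 2·x^0·y^2 ↦ 2·X^0·Y^2·Z^0.
  monomial 2·x^0·y^1 ↦ 2·X^0·Y^1·Z^1.
Collecting: F(X, Y, Z) = X**2 + 2*Y**2 + 2*Y*Z.


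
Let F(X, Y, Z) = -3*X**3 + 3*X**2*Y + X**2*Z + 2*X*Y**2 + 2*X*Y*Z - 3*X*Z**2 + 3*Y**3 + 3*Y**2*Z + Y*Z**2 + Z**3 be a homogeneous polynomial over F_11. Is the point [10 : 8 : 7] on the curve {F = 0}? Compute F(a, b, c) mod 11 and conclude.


F(10,8,7) ≡ 3 (mod 11); P is NOT on the curve.

Evaluate F(10, 8, 7) term-by-term (mod 11).
  -3*X**3 ↦ -3·1000·1·1 = -3000
  3*X**2*Y ↦ 3·100·8·1 = 2400
  X**2*Z ↦ 1·100·1·7 = 700
  2*X*Y**2 ↦ 2·10·64·1 = 1280
  2*X*Y*Z ↦ 2·10·8·7 = 1120
  -3*X*Z**2 ↦ -3·10·1·49 = -1470
  3*Y**3 ↦ 3·1·512·1 = 1536
  3*Y**2*Z ↦ 3·1·64·7 = 1344
  Y*Z**2 ↦ 1·1·8·49 = 392
  Z**3 ↦ 1·1·1·343 = 343
Sum: F(10, 8, 7) = (-3000) + (2400) + (700) + (1280) + (1120) + (-1470) + (1536) + (1344) + (392) + (343) = 4645.
Reducing mod 11: 4645 ≡ 3 (mod 11).
Since F(a, b, c) ≡ 3 ≠ 0 (mod 11), P does NOT lie on the curve.


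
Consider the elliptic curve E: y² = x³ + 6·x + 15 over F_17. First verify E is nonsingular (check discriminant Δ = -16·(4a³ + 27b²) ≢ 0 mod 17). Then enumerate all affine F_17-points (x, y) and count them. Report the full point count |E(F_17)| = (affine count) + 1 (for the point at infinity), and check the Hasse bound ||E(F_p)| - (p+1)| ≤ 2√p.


Affine points = {(0, 7), (0, 10), (2, 1), (2, 16), (3, 3), (3, 14), (4, 1), (4, 16), (5, 0), (7, 3), (7, 14), (9, 4), (9, 13), (10, 2), (10, 15), (11, 1), (11, 16), (12, 8), (12, 9), (14, 2), (14, 15), (16, 5), (16, 12)}; affine count = 23; |E(F_17)| = 24.

Discriminant check: Δ ∝ 4a³ + 27b² = 4·6³ + 27·15² = 4·216 + 27·225 ≡ 3 (mod 17). Nonzero ⇒ E is nonsingular.
For each x ∈ F_17, compute rhs = x³ + 6·x + 15 mod 17, then count y ∈ F_17 with y² ≡ rhs.
  x = 0: rhs = 15, matching y values: 7, 10 (2 points).
  x = 1: rhs = 5, matching y values: none (0 points).
  x = 2: rhs = 1, matching y values: 1, 16 (2 points).
  x = 3: rhs = 9, matching y values: 3, 14 (2 points).
  x = 4: rhs = 1, matching y values: 1, 16 (2 points).
  x = 5: rhs = 0, matching y values: 0 (1 points).
  x = 6: rhs = 12, matching y values: none (0 points).
  x = 7: rhs = 9, matching y values: 3, 14 (2 points).
  x = 8: rhs = 14, matching y values: none (0 points).
  x = 9: rhs = 16, matching y values: 4, 13 (2 points).
  x = 10: rhs = 4, matching y values: 2, 15 (2 points).
  x = 11: rhs = 1, matching y values: 1, 16 (2 points).
  x = 12: rhs = 13, matching y values: 8, 9 (2 points).
  x = 13: rhs = 12, matching y values: none (0 points).
  x = 14: rhs = 4, matching y values: 2, 15 (2 points).
  x = 15: rhs = 12, matching y values: none (0 points).
  x = 16: rhs = 8, matching y values: 5, 12 (2 points).
Total affine count: 23.
Full point count |E(F_17)| = 23 + 1 = 24.
Hasse bound: |24 − (17+1)| = |6| = 6 ≤ 2√17 ≈ 8.2462 ✓.


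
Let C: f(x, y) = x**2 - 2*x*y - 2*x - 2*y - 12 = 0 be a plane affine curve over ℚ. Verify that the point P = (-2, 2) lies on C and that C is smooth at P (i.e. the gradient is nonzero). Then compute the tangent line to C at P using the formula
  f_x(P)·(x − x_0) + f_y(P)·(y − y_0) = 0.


Tangent line at P: -10*x + 2*y - 24 = 0.

Step 1: f(-2, 2) = 0, so P lies on C.
Step 2: partial derivatives
  f_x(x, y) = 2*x - 2*y - 2, f_y(x, y) = -2*x - 2.
  f_x(P) = -10, f_y(P) = 2 (gradient nonzero, so P is smooth).
Step 3: tangent line at P: -10·(x − -2) + 2·(y − 2) = 0.
Expanding: -10*x + 2*y - 24 = 0.


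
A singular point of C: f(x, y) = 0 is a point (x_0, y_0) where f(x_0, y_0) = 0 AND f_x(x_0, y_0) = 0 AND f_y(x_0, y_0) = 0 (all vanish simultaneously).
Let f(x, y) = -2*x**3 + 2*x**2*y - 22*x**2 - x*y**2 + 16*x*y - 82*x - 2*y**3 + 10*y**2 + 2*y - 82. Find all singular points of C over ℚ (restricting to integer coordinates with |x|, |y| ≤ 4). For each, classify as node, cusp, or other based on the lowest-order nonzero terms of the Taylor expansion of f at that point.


Singular points: {(-3, 2)}; classification: cusp.

Compute partial derivatives:
  f_x = -6*x**2 + 4*x*y - 44*x - y**2 + 16*y - 82.
  f_y = 2*x**2 - 2*x*y + 16*x - 6*y**2 + 20*y + 2.
Scan x_0 ∈ {−4, ..., 4}. For each x_0, f_y(x_0, y) is a polynomial in y; find its integer roots y ∈ {−4, ..., 4}, then test f_x and f at those candidates.
  x = -4: f_y(-4, y) = -6*y**2 + 28*y - 30; vanishes at y ∈ {3}. (-4, 3): f_x = -11 ≠ 0.
  x = -3: f_y(-3, y) = -6*y**2 + 26*y - 28; vanishes at y ∈ {2}. (-3, 2): f_x = 0, f = 0 — SINGULAR.
  x = -2: f_y(-2, y) = -6*y**2 + 24*y - 22; no integer root y with |y| ≤ 4.
  x = -1: f_y(-1, y) = -6*y**2 + 22*y - 12; vanishes at y ∈ {3}. (-1, 3): f_x = -17 ≠ 0.
  x = 0: f_y(0, y) = -6*y**2 + 20*y + 2; no integer root y with |y| ≤ 4.
  x = 1: f_y(1, y) = -6*y**2 + 18*y + 20; no integer root y with |y| ≤ 4.
  x = 2: f_y(2, y) = -6*y**2 + 16*y + 42; no integer root y with |y| ≤ 4.
  x = 3: f_y(3, y) = -6*y**2 + 14*y + 68; no integer root y with |y| ≤ 4.
  x = 4: f_y(4, y) = -6*y**2 + 12*y + 98; no integer root y with |y| ≤ 4.
Only singular point on the grid: (-3, 2).
Classify: substitute x = -3 + u, y = 2 + v and expand: f = -2*u**3 + 2*u**2*v - u*v**2 - 2*v**3 + v**2.
No constant or linear terms (consistent with a singular point). Quadratic part: v**2. Cubic part: -2*u**3 + 2*u**2*v - u*v**2 - 2*v**3.
The quadratic part v**2 is a perfect square, so there is a single (double) tangent line v = 0, i.e. y = 2. Restricting the cubic part to that line (v = 0) leaves -2*u**3 ≠ 0, so f is not divisible by v and the branch is v² ≈ 2*u**3 to lowest order — this is a cusp.
Classification: cusp.


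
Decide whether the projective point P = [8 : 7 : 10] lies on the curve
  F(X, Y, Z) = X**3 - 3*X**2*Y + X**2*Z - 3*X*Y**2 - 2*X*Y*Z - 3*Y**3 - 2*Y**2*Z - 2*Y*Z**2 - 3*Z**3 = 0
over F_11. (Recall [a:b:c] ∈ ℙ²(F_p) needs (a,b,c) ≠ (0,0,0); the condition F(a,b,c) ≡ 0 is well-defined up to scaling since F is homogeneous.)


F(8,7,10) ≡ 2 (mod 11); P is NOT on the curve.

Evaluate F(8, 7, 10) term-by-term (mod 11).
  X**3 ↦ 1·512·1·1 = 512
  -3*X**2*Y ↦ -3·64·7·1 = -1344
  X**2*Z ↦ 1·64·1·10 = 640
  -3*X*Y**2 ↦ -3·8·49·1 = -1176
  -2*X*Y*Z ↦ -2·8·7·10 = -1120
  -3*Y**3 ↦ -3·1·343·1 = -1029
  -2*Y**2*Z ↦ -2·1·49·10 = -980
  -2*Y*Z**2 ↦ -2·1·7·100 = -1400
  -3*Z**3 ↦ -3·1·1·1000 = -3000
Sum: F(8, 7, 10) = (512) + (-1344) + (640) + (-1176) + (-1120) + (-1029) + (-980) + (-1400) + (-3000) = -8897.
Reducing mod 11: -8897 ≡ 2 (mod 11).
Since F(a, b, c) ≡ 2 ≠ 0 (mod 11), P does NOT lie on the curve.


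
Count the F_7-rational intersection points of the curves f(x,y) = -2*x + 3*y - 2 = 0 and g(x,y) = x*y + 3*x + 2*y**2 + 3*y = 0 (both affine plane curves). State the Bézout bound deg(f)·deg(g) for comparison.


Common zeros: {(4, 1)}; count = 1; Bézout bound = 2.

deg(f) = 1, deg(g) = 2, so Bézout bound = 2.
Scan x ∈ F_7. For each x, list the y ∈ F_7 with f(x, y) ≡ 0 and those with g(x, y) ≡ 0 (mod 7); the common zeros in that column are the intersection.
  x = 0: f ≡ 0 at y ∈ {3}; g ≡ 0 at y ∈ {0, 2}; common: ∅.
  x = 1: f ≡ 0 at y ∈ {6}; g ≡ 0 at y ∈ ∅; common: ∅.
  x = 2: f ≡ 0 at y ∈ {2}; g ≡ 0 at y ∈ ∅; common: ∅.
  x = 3: f ≡ 0 at y ∈ {5}; g ≡ 0 at y ∈ ∅; common: ∅.
  x = 4: f ≡ 0 at y ∈ {1}; g ≡ 0 at y ∈ {1, 6}; common: {1}.
  x = 5: f ≡ 0 at y ∈ {4}; g ≡ 0 at y ∈ {5}; common: ∅.
  x = 6: f ≡ 0 at y ∈ {0}; g ≡ 0 at y ∈ {3}; common: ∅.
Collecting: common zeros = {(4, 1)}, so the count is 1.
Comparison with the Bézout bound: 1 ≤ 2 = deg(f)·deg(g), as expected for curves with no common component (the affine F_7-count falls short of the bound because intersections may lie at infinity, over extension fields, or carry multiplicity).


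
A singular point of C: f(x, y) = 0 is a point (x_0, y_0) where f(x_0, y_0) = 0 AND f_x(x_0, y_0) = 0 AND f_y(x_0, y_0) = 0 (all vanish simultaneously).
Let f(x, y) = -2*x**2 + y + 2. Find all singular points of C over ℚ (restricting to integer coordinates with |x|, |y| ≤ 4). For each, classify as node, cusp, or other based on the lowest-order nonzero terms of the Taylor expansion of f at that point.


No singular points in the scanned grid; C is smooth there.

Compute partial derivatives:
  f_x = -4*x.
  f_y = 1.
f_y = 1 is a nonzero constant, so f_y never vanishes: no point (x, y) can satisfy f = f_x = f_y = 0. In particular no (x, y) ∈ {−4, ..., 4}² is singular; the curve is smooth.


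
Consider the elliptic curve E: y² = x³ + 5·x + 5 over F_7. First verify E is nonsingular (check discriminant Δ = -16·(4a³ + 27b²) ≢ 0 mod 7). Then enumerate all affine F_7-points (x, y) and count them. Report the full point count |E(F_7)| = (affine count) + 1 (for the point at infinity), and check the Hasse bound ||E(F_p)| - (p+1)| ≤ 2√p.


Affine points = {(1, 2), (1, 5), (2, 3), (2, 4), (5, 1), (5, 6)}; affine count = 6; |E(F_7)| = 7.

Discriminant check: Δ ∝ 4a³ + 27b² = 4·5³ + 27·5² = 4·125 + 27·25 ≡ 6 (mod 7). Nonzero ⇒ E is nonsingular.
For each x ∈ F_7, compute rhs = x³ + 5·x + 5 mod 7, then count y ∈ F_7 with y² ≡ rhs.
  x = 0: rhs = 5, matching y values: none (0 points).
  x = 1: rhs = 4, matching y values: 2, 5 (2 points).
  x = 2: rhs = 2, matching y values: 3, 4 (2 points).
  x = 3: rhs = 5, matching y values: none (0 points).
  x = 4: rhs = 5, matching y values: none (0 points).
  x = 5: rhs = 1, matching y values: 1, 6 (2 points).
  x = 6: rhs = 6, matching y values: none (0 points).
Total affine count: 6.
Full point count |E(F_7)| = 6 + 1 = 7.
Hasse bound: |7 − (7+1)| = |-1| = 1 ≤ 2√7 ≈ 5.2915 ✓.


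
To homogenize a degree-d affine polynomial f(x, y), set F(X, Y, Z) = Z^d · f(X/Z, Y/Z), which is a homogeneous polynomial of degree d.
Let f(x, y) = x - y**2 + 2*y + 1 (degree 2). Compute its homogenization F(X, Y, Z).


F(X, Y, Z) = X*Z - Y**2 + 2*Y*Z + Z**2

deg(f) = 2.
Substitute x = X/Z, y = Y/Z into f, then multiply by Z^2.
  monomial 1·x^1·y^0 ↦ 1·X^1·Y^0·Z^1.
  monomial -1·x^0·y^2 ↦ -1·X^0·Y^2·Z^0.
  monomial 2·x^0·y^1 ↦ 2·X^0·Y^1·Z^1.
  monomial 1·x^0·y^0 ↦ 1·X^0·Y^0·Z^2.
Collecting: F(X, Y, Z) = X*Z - Y**2 + 2*Y*Z + Z**2.


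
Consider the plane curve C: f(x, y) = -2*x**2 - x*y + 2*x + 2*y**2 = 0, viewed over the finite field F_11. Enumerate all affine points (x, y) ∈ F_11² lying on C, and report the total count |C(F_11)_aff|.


Affine F_11-points: {(0, 0), (1, 0), (1, 6), (2, 2), (2, 10), (5, 9), (5, 10), (8, 6), (8, 9), (9, 2), (9, 8), (10, 8)}; count = 12.

For each of the 121 pairs (x, y) ∈ F_11², evaluate f(x, y) mod 11. Record the zeros.
  x = 0: [0↦0, 1↦2, 2↦8, 3↦7, 4↦10, 5↦6, 6↦6, 7↦10, 8↦7, 9↦8, 10↦2]  zeros at y ∈ {0}
  x = 1: [0↦0, 1↦1, 2↦6, 3↦4, 4↦6, 5↦1, 6↦0, 7↦3, 8↦10, 9↦10, 10↦3]  zeros at y ∈ {0, 6}
  x = 2: [0↦7, 1↦7, 2↦0, 3↦8, 4↦9, 5↦3, 6↦1, 7↦3, 8↦9, 9↦8, 10↦0]  zeros at y ∈ {2, 10}
  x = 3: [0↦10, 1↦9, 2↦1, 3↦8, 4↦8, 5↦1, 6↦9, 7↦10, 8↦4, 9↦2, 10↦4]  zeros at y ∈ ∅
  x = 4: [0↦9, 1↦7, 2↦9, 3↦4, 4↦3, 5↦6, 6↦2, 7↦2, 8↦6, 9↦3, 10↦4]  zeros at y ∈ ∅
  x = 5: [0↦4, 1↦1, 2↦2, 3↦7, 4↦5, 5↦7, 6↦2, 7↦1, 8↦4, 9↦0, 10↦0]  zeros at y ∈ {9, 10}
  x = 6: [0↦6, 1↦2, 2↦2, 3↦6, 4↦3, 5↦4, 6↦9, 7↦7, 8↦9, 9↦4, 10↦3]  zeros at y ∈ ∅
  x = 7: [0↦4, 1↦10, 2↦9, 3↦1, 4↦8, 5↦8, 6↦1, 7↦9, 8↦10, 9↦4, 10↦2]  zeros at y ∈ ∅
  x = 8: [0↦9, 1↦3, 2↦1, 3↦3, 4↦9, 5↦8, 6↦0, 7↦7, 8↦7, 9↦0, 10↦8]  zeros at y ∈ {6, 9}
  x = 9: [0↦10, 1↦3, 2↦0, 3↦1, 4↦6, 5↦4, 6↦6, 7↦1, 8↦0, 9↦3, 10↦10]  zeros at y ∈ {2, 8}
  x = 10: [0↦7, 1↦10, 2↦6, 3↦6, 4↦10, 5↦7, 6↦8, 7↦2, 8↦0, 9↦2, 10↦8]  zeros at y ∈ {8}
Collecting zeros: affine points = {(0, 0), (1, 0), (1, 6), (2, 2), (2, 10), (5, 9), (5, 10), (8, 6), (8, 9), (9, 2), (9, 8), (10, 8)}.
Total count |C(F_11)_aff| = 12.


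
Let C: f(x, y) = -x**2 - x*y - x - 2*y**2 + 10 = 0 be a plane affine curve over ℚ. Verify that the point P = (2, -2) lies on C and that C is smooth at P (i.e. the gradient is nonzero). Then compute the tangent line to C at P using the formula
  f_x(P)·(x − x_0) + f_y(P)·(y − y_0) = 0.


Tangent line at P: -3*x + 6*y + 18 = 0.

Step 1: f(2, -2) = 0, so P lies on C.
Step 2: partial derivatives
  f_x(x, y) = -2*x - y - 1, f_y(x, y) = -x - 4*y.
  f_x(P) = -3, f_y(P) = 6 (gradient nonzero, so P is smooth).
Step 3: tangent line at P: -3·(x − 2) + 6·(y − -2) = 0.
Expanding: -3*x + 6*y + 18 = 0.


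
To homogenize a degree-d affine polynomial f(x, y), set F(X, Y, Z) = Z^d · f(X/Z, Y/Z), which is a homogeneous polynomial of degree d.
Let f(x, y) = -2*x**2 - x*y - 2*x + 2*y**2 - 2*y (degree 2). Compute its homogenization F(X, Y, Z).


F(X, Y, Z) = -2*X**2 - X*Y - 2*X*Z + 2*Y**2 - 2*Y*Z

deg(f) = 2.
Substitute x = X/Z, y = Y/Z into f, then multiply by Z^2.
  monomial -2·x^2·y^0 ↦ -2·X^2·Y^0·Z^0.
  monomial -1·x^1·y^1 ↦ -1·X^1·Y^1·Z^0.
  monomial -2·x^1·y^0 ↦ -2·X^1·Y^0·Z^1.
  monomial 2·x^0·y^2 ↦ 2·X^0·Y^2·Z^0.
  monomial -2·x^0·y^1 ↦ -2·X^0·Y^1·Z^1.
Collecting: F(X, Y, Z) = -2*X**2 - X*Y - 2*X*Z + 2*Y**2 - 2*Y*Z.


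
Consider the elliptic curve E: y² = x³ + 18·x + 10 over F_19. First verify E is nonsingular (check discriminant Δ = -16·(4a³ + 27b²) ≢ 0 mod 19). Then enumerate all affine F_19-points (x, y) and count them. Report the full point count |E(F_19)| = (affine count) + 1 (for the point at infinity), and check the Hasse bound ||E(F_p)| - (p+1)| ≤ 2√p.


Affine points = {(2, 4), (2, 15), (5, 4), (5, 15), (6, 7), (6, 12), (7, 2), (7, 17), (8, 1), (8, 18), (11, 0), (12, 4), (12, 15), (13, 3), (13, 16), (14, 2), (14, 17), (15, 8), (15, 11), (16, 9), (16, 10), (17, 2), (17, 17)}; affine count = 23; |E(F_19)| = 24.

Discriminant check: Δ ∝ 4a³ + 27b² = 4·18³ + 27·10² = 4·5832 + 27·100 ≡ 17 (mod 19). Nonzero ⇒ E is nonsingular.
For each x ∈ F_19, compute rhs = x³ + 18·x + 10 mod 19, then count y ∈ F_19 with y² ≡ rhs.
  x = 0: rhs = 10, matching y values: none (0 points).
  x = 1: rhs = 10, matching y values: none (0 points).
  x = 2: rhs = 16, matching y values: 4, 15 (2 points).
  x = 3: rhs = 15, matching y values: none (0 points).
  x = 4: rhs = 13, matching y values: none (0 points).
  x = 5: rhs = 16, matching y values: 4, 15 (2 points).
  x = 6: rhs = 11, matching y values: 7, 12 (2 points).
  x = 7: rhs = 4, matching y values: 2, 17 (2 points).
  x = 8: rhs = 1, matching y values: 1, 18 (2 points).
  x = 9: rhs = 8, matching y values: none (0 points).
  x = 10: rhs = 12, matching y values: none (0 points).
  x = 11: rhs = 0, matching y values: 0 (1 points).
  x = 12: rhs = 16, matching y values: 4, 15 (2 points).
  x = 13: rhs = 9, matching y values: 3, 16 (2 points).
  x = 14: rhs = 4, matching y values: 2, 17 (2 points).
  x = 15: rhs = 7, matching y values: 8, 11 (2 points).
  x = 16: rhs = 5, matching y values: 9, 10 (2 points).
  x = 17: rhs = 4, matching y values: 2, 17 (2 points).
  x = 18: rhs = 10, matching y values: none (0 points).
Total affine count: 23.
Full point count |E(F_19)| = 23 + 1 = 24.
Hasse bound: |24 − (19+1)| = |4| = 4 ≤ 2√19 ≈ 8.7178 ✓.


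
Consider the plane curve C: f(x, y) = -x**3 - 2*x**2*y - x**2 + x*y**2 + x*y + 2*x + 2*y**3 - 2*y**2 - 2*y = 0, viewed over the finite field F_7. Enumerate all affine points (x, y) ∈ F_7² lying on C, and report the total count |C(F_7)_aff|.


Affine F_7-points: {(0, 0), (1, 0), (1, 5), (1, 6), (2, 1), (3, 6), (4, 1), (4, 6), (5, 0), (5, 1)}; count = 10.

For each of the 49 pairs (x, y) ∈ F_7², evaluate f(x, y) mod 7. Record the zeros.
  x = 0: [0↦0, 1↦5, 2↦4, 3↦2, 4↦4, 5↦1, 6↦5]  zeros at y ∈ {0}
  x = 1: [0↦0, 1↦5, 2↦6, 3↦1, 4↦2, 5↦0, 6↦0]  zeros at y ∈ {0, 5, 6}
  x = 2: [0↦6, 1↦0, 2↦6, 3↦1, 4↦4, 5↦6, 6↦5]  zeros at y ∈ {1}
  x = 3: [0↦5, 1↦5, 2↦5, 3↦3, 4↦4, 5↦6, 6↦0]  zeros at y ∈ {6}
  x = 4: [0↦5, 1↦0, 2↦4, 3↦1, 4↦3, 5↦1, 6↦0]  zeros at y ∈ {1, 6}
  x = 5: [0↦0, 1↦0, 2↦4, 3↦3, 4↦2, 5↦6, 6↦6]  zeros at y ∈ {0, 1}
  x = 6: [0↦5, 1↦6, 2↦6, 3↦3, 4↦2, 5↦1, 6↦5]  zeros at y ∈ ∅
Collecting zeros: affine points = {(0, 0), (1, 0), (1, 5), (1, 6), (2, 1), (3, 6), (4, 1), (4, 6), (5, 0), (5, 1)}.
Total count |C(F_7)_aff| = 10.


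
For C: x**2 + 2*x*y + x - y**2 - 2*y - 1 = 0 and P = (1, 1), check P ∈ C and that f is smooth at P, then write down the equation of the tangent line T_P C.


Tangent line at P: 5*x - 2*y - 3 = 0.

Step 1: f(1, 1) = 0, so P lies on C.
Step 2: partial derivatives
  f_x(x, y) = 2*x + 2*y + 1, f_y(x, y) = 2*x - 2*y - 2.
  f_x(P) = 5, f_y(P) = -2 (gradient nonzero, so P is smooth).
Step 3: tangent line at P: 5·(x − 1) + -2·(y − 1) = 0.
Expanding: 5*x - 2*y - 3 = 0.


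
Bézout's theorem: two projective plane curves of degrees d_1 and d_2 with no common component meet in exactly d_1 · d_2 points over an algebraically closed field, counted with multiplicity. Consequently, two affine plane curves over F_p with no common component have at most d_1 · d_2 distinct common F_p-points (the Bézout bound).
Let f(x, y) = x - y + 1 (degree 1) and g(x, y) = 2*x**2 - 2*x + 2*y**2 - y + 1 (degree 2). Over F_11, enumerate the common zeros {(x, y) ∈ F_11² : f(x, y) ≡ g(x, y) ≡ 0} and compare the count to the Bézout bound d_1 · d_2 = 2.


Common zeros: ∅; count = 0; Bézout bound = 2.

deg(f) = 1, deg(g) = 2, so Bézout bound = 2.
Scan x ∈ F_11. For each x, list the y ∈ F_11 with f(x, y) ≡ 0 and those with g(x, y) ≡ 0 (mod 11); the common zeros in that column are the intersection.
  x = 0: f ≡ 0 at y ∈ {1}; g ≡ 0 at y ∈ {8, 9}; common: ∅.
  x = 1: f ≡ 0 at y ∈ {2}; g ≡ 0 at y ∈ {8, 9}; common: ∅.
  x = 2: f ≡ 0 at y ∈ {3}; g ≡ 0 at y ∈ {2, 4}; common: ∅.
  x = 3: f ≡ 0 at y ∈ {4}; g ≡ 0 at y ∈ ∅; common: ∅.
  x = 4: f ≡ 0 at y ∈ {5}; g ≡ 0 at y ∈ ∅; common: ∅.
  x = 5: f ≡ 0 at y ∈ {6}; g ≡ 0 at y ∈ {7, 10}; common: ∅.
  x = 6: f ≡ 0 at y ∈ {7}; g ≡ 0 at y ∈ ∅; common: ∅.
  x = 7: f ≡ 0 at y ∈ {8}; g ≡ 0 at y ∈ {7, 10}; common: ∅.
  x = 8: f ≡ 0 at y ∈ {9}; g ≡ 0 at y ∈ ∅; common: ∅.
  x = 9: f ≡ 0 at y ∈ {10}; g ≡ 0 at y ∈ ∅; common: ∅.
  x = 10: f ≡ 0 at y ∈ {0}; g ≡ 0 at y ∈ {2, 4}; common: ∅.
Collecting: common zeros = ∅, so the count is 0.
Comparison with the Bézout bound: 0 ≤ 2 = deg(f)·deg(g), as expected for curves with no common component (the affine F_11-count falls short of the bound because intersections may lie at infinity, over extension fields, or carry multiplicity).


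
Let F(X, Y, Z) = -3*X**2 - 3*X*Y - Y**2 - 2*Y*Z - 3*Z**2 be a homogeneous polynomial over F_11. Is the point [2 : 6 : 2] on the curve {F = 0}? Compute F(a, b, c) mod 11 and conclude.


F(2,6,2) ≡ 1 (mod 11); P is NOT on the curve.

Evaluate F(2, 6, 2) term-by-term (mod 11).
  -3*X**2 ↦ -3·4·1·1 = -12
  -3*X*Y ↦ -3·2·6·1 = -36
  -Y**2 ↦ -1·1·36·1 = -36
  -2*Y*Z ↦ -2·1·6·2 = -24
  -3*Z**2 ↦ -3·1·1·4 = -12
Sum: F(2, 6, 2) = (-12) + (-36) + (-36) + (-24) + (-12) = -120.
Reducing mod 11: -120 ≡ 1 (mod 11).
Since F(a, b, c) ≡ 1 ≠ 0 (mod 11), P does NOT lie on the curve.


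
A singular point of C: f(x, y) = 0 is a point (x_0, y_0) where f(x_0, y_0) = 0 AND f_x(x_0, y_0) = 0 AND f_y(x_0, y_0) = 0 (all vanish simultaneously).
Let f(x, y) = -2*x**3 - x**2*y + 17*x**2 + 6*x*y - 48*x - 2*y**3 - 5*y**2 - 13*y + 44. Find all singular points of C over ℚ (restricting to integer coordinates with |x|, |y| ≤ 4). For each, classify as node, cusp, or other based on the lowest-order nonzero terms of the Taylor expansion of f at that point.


Singular points: {(3, -1)}; classification: cusp.

Compute partial derivatives:
  f_x = -6*x**2 - 2*x*y + 34*x + 6*y - 48.
  f_y = -x**2 + 6*x - 6*y**2 - 10*y - 13.
Scan x_0 ∈ {−4, ..., 4}. For each x_0, f_y(x_0, y) is a polynomial in y; find its integer roots y ∈ {−4, ..., 4}, then test f_x and f at those candidates.
  x = -4: f_y(-4, y) = -6*y**2 - 10*y - 53; no integer root y with |y| ≤ 4.
  x = -3: f_y(-3, y) = -6*y**2 - 10*y - 40; no integer root y with |y| ≤ 4.
  x = -2: f_y(-2, y) = -6*y**2 - 10*y - 29; no integer root y with |y| ≤ 4.
  x = -1: f_y(-1, y) = -6*y**2 - 10*y - 20; no integer root y with |y| ≤ 4.
  x = 0: f_y(0, y) = -6*y**2 - 10*y - 13; no integer root y with |y| ≤ 4.
  x = 1: f_y(1, y) = -6*y**2 - 10*y - 8; no integer root y with |y| ≤ 4.
  x = 2: f_y(2, y) = -6*y**2 - 10*y - 5; no integer root y with |y| ≤ 4.
  x = 3: f_y(3, y) = -6*y**2 - 10*y - 4; vanishes at y ∈ {-1}. (3, -1): f_x = 0, f = 0 — SINGULAR.
  x = 4: f_y(4, y) = -6*y**2 - 10*y - 5; no integer root y with |y| ≤ 4.
Only singular point on the grid: (3, -1).
Classify: substitute x = 3 + u, y = -1 + v and expand: f = -2*u**3 - u**2*v - 2*v**3 + v**2.
No constant or linear terms (consistent with a singular point). Quadratic part: v**2. Cubic part: -2*u**3 - u**2*v - 2*v**3.
The quadratic part v**2 is a perfect square, so there is a single (double) tangent line v = 0, i.e. y = -1. Restricting the cubic part to that line (v = 0) leaves -2*u**3 ≠ 0, so f is not divisible by v and the branch is v² ≈ 2*u**3 to lowest order — this is a cusp.
Classification: cusp.


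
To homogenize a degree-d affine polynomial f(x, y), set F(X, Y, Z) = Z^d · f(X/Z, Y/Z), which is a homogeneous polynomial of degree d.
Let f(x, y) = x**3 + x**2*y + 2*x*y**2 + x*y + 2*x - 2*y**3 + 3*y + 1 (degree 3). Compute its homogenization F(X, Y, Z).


F(X, Y, Z) = X**3 + X**2*Y + 2*X*Y**2 + X*Y*Z + 2*X*Z**2 - 2*Y**3 + 3*Y*Z**2 + Z**3

deg(f) = 3.
Substitute x = X/Z, y = Y/Z into f, then multiply by Z^3.
  monomial 1·x^3·y^0 ↦ 1·X^3·Y^0·Z^0.
  monomial 1·x^2·y^1 ↦ 1·X^2·Y^1·Z^0.
  monomial 2·x^1·y^2 ↦ 2·X^1·Y^2·Z^0.
  monomial 1·x^1·y^1 ↦ 1·X^1·Y^1·Z^1.
  monomial 2·x^1·y^0 ↦ 2·X^1·Y^0·Z^2.
  monomial -2·x^0·y^3 ↦ -2·X^0·Y^3·Z^0.
  monomial 3·x^0·y^1 ↦ 3·X^0·Y^1·Z^2.
  monomial 1·x^0·y^0 ↦ 1·X^0·Y^0·Z^3.
Collecting: F(X, Y, Z) = X**3 + X**2*Y + 2*X*Y**2 + X*Y*Z + 2*X*Z**2 - 2*Y**3 + 3*Y*Z**2 + Z**3.


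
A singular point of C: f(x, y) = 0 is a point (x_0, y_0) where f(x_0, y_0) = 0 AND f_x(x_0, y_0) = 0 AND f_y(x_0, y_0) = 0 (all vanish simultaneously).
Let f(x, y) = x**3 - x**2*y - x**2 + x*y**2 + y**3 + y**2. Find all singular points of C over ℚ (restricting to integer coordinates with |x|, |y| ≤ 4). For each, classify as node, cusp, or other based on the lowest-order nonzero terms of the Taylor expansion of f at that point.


Singular points: {(0, 0)}; classification: node.

Compute partial derivatives:
  f_x = 3*x**2 - 2*x*y - 2*x + y**2.
  f_y = -x**2 + 2*x*y + 3*y**2 + 2*y.
Scan x_0 ∈ {−4, ..., 4}. For each x_0, f_y(x_0, y) is a polynomial in y; find its integer roots y ∈ {−4, ..., 4}, then test f_x and f at those candidates.
  x = -4: f_y(-4, y) = 3*y**2 - 6*y - 16; no integer root y with |y| ≤ 4.
  x = -3: f_y(-3, y) = 3*y**2 - 4*y - 9; no integer root y with |y| ≤ 4.
  x = -2: f_y(-2, y) = 3*y**2 - 2*y - 4; no integer root y with |y| ≤ 4.
  x = -1: f_y(-1, y) = 3*y**2 - 1; no integer root y with |y| ≤ 4.
  x = 0: f_y(0, y) = 3*y**2 + 2*y; vanishes at y ∈ {0}. (0, 0): f_x = 0, f = 0 — SINGULAR.
  x = 1: f_y(1, y) = 3*y**2 + 4*y - 1; no integer root y with |y| ≤ 4.
  x = 2: f_y(2, y) = 3*y**2 + 6*y - 4; no integer root y with |y| ≤ 4.
  x = 3: f_y(3, y) = 3*y**2 + 8*y - 9; no integer root y with |y| ≤ 4.
  x = 4: f_y(4, y) = 3*y**2 + 10*y - 16; no integer root y with |y| ≤ 4.
Only singular point on the grid: (0, 0).
Classify: substitute x = 0 + u, y = 0 + v and expand: f = u**3 - u**2*v - u**2 + u*v**2 + v**3 + v**2.
No constant or linear terms (consistent with a singular point). Quadratic part: -u**2 + v**2. Cubic part: u**3 - u**2*v + u*v**2 + v**3.
The quadratic part v**2 - u**2 = (v − u)(v + u) splits into two distinct linear factors, so there are two distinct tangent lines y − 0 = ±(x − 0) — this is a node (ordinary double point).
Classification: node.


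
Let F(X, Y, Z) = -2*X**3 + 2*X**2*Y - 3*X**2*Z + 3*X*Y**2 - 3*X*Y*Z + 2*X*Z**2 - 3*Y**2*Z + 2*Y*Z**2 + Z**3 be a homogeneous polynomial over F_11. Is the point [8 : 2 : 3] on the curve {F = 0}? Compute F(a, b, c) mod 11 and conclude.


F(8,2,3) ≡ 0 (mod 11); P is on the curve.

Evaluate F(8, 2, 3) term-by-term (mod 11).
  -2*X**3 ↦ -2·512·1·1 = -1024
  2*X**2*Y ↦ 2·64·2·1 = 256
  -3*X**2*Z ↦ -3·64·1·3 = -576
  3*X*Y**2 ↦ 3·8·4·1 = 96
  -3*X*Y*Z ↦ -3·8·2·3 = -144
  2*X*Z**2 ↦ 2·8·1·9 = 144
  -3*Y**2*Z ↦ -3·1·4·3 = -36
  2*Y*Z**2 ↦ 2·1·2·9 = 36
  Z**3 ↦ 1·1·1·27 = 27
Sum: F(8, 2, 3) = (-1024) + (256) + (-576) + (96) + (-144) + (144) + (-36) + (36) + (27) = -1221.
Reducing mod 11: -1221 ≡ 0 (mod 11).
Since F(a, b, c) ≡ 0 (mod 11), P lies on the curve.


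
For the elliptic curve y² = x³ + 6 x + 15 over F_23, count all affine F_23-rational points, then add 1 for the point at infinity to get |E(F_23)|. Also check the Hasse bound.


Affine points = {(2, 9), (2, 14), (5, 3), (5, 20), (7, 3), (7, 20), (8, 0), (9, 4), (9, 19), (11, 3), (11, 20), (13, 6), (13, 17), (17, 4), (17, 19), (20, 4), (20, 19), (21, 8), (21, 15), (22, 10), (22, 13)}; affine count = 21; |E(F_23)| = 22.

Discriminant check: Δ ∝ 4a³ + 27b² = 4·6³ + 27·15² = 4·216 + 27·225 ≡ 16 (mod 23). Nonzero ⇒ E is nonsingular.
For each x ∈ F_23, compute rhs = x³ + 6·x + 15 mod 23, then count y ∈ F_23 with y² ≡ rhs.
  x = 0: rhs = 15, matching y values: none (0 points).
  x = 1: rhs = 22, matching y values: none (0 points).
  x = 2: rhs = 12, matching y values: 9, 14 (2 points).
  x = 3: rhs = 14, matching y values: none (0 points).
  x = 4: rhs = 11, matching y values: none (0 points).
  x = 5: rhs = 9, matching y values: 3, 20 (2 points).
  x = 6: rhs = 14, matching y values: none (0 points).
  x = 7: rhs = 9, matching y values: 3, 20 (2 points).
  x = 8: rhs = 0, matching y values: 0 (1 points).
  x = 9: rhs = 16, matching y values: 4, 19 (2 points).
  x = 10: rhs = 17, matching y values: none (0 points).
  x = 11: rhs = 9, matching y values: 3, 20 (2 points).
  x = 12: rhs = 21, matching y values: none (0 points).
  x = 13: rhs = 13, matching y values: 6, 17 (2 points).
  x = 14: rhs = 14, matching y values: none (0 points).
  x = 15: rhs = 7, matching y values: none (0 points).
  x = 16: rhs = 21, matching y values: none (0 points).
  x = 17: rhs = 16, matching y values: 4, 19 (2 points).
  x = 18: rhs = 21, matching y values: none (0 points).
  x = 19: rhs = 19, matching y values: none (0 points).
  x = 20: rhs = 16, matching y values: 4, 19 (2 points).
  x = 21: rhs = 18, matching y values: 8, 15 (2 points).
  x = 22: rhs = 8, matching y values: 10, 13 (2 points).
Total affine count: 21.
Full point count |E(F_23)| = 21 + 1 = 22.
Hasse bound: |22 − (23+1)| = |-2| = 2 ≤ 2√23 ≈ 9.5917 ✓.


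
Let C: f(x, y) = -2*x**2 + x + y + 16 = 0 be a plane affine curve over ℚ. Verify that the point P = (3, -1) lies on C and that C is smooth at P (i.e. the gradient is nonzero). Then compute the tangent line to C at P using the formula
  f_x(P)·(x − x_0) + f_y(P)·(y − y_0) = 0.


Tangent line at P: -11*x + y + 34 = 0.

Step 1: f(3, -1) = 0, so P lies on C.
Step 2: partial derivatives
  f_x(x, y) = 1 - 4*x, f_y(x, y) = 1.
  f_x(P) = -11, f_y(P) = 1 (gradient nonzero, so P is smooth).
Step 3: tangent line at P: -11·(x − 3) + 1·(y − -1) = 0.
Expanding: -11*x + y + 34 = 0.


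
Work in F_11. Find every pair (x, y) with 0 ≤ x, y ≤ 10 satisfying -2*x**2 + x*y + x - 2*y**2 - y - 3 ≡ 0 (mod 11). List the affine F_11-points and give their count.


Affine F_11-points: {(1, 3), (1, 8), (3, 2), (3, 10), (4, 2), (4, 5), (6, 1), (6, 7), (8, 10), (9, 7), (9, 8), (10, 5)}; count = 12.

For each of the 121 pairs (x, y) ∈ F_11², evaluate f(x, y) mod 11. Record the zeros.
  x = 0: [0↦8, 1↦5, 2↦9, 3↦9, 4↦5, 5↦8, 6↦7, 7↦2, 8↦4, 9↦2, 10↦7]  zeros at y ∈ ∅
  x = 1: [0↦7, 1↦5, 2↦10, 3↦0, 4↦8, 5↦1, 6↦1, 7↦8, 8↦0, 9↦10, 10↦5]  zeros at y ∈ {3, 8}
  x = 2: [0↦2, 1↦1, 2↦7, 3↦9, 4↦7, 5↦1, 6↦2, 7↦10, 8↦3, 9↦3, 10↦10]  zeros at y ∈ ∅
  x = 3: [0↦4, 1↦4, 2↦0, 3↦3, 4↦2, 5↦8, 6↦10, 7↦8, 8↦2, 9↦3, 10↦0]  zeros at y ∈ {2, 10}
  x = 4: [0↦2, 1↦3, 2↦0, 3↦4, 4↦4, 5↦0, 6↦3, 7↦2, 8↦8, 9↦10, 10↦8]  zeros at y ∈ {2, 5}
  x = 5: [0↦7, 1↦9, 2↦7, 3↦1, 4↦2, 5↦10, 6↦3, 7↦3, 8↦10, 9↦2, 10↦1]  zeros at y ∈ ∅
  x = 6: [0↦8, 1↦0, 2↦10, 3↦5, 4↦7, 5↦5, 6↦10, 7↦0, 8↦8, 9↦1, 10↦1]  zeros at y ∈ {1, 7}
  x = 7: [0↦5, 1↦9, 2↦9, 3↦5, 4↦8, 5↦7, 6↦2, 7↦4, 8↦2, 9↦7, 10↦8]  zeros at y ∈ ∅
  x = 8: [0↦9, 1↦3, 2↦4, 3↦1, 4↦5, 5↦5, 6↦1, 7↦4, 8↦3, 9↦9, 10↦0]  zeros at y ∈ {10}
  x = 9: [0↦9, 1↦4, 2↦6, 3↦4, 4↦9, 5↦10, 6↦7, 7↦0, 8↦0, 9↦7, 10↦10]  zeros at y ∈ {7, 8}
  x = 10: [0↦5, 1↦1, 2↦4, 3↦3, 4↦9, 5↦0, 6↦9, 7↦3, 8↦4, 9↦1, 10↦5]  zeros at y ∈ {5}
Collecting zeros: affine points = {(1, 3), (1, 8), (3, 2), (3, 10), (4, 2), (4, 5), (6, 1), (6, 7), (8, 10), (9, 7), (9, 8), (10, 5)}.
Total count |C(F_11)_aff| = 12.
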